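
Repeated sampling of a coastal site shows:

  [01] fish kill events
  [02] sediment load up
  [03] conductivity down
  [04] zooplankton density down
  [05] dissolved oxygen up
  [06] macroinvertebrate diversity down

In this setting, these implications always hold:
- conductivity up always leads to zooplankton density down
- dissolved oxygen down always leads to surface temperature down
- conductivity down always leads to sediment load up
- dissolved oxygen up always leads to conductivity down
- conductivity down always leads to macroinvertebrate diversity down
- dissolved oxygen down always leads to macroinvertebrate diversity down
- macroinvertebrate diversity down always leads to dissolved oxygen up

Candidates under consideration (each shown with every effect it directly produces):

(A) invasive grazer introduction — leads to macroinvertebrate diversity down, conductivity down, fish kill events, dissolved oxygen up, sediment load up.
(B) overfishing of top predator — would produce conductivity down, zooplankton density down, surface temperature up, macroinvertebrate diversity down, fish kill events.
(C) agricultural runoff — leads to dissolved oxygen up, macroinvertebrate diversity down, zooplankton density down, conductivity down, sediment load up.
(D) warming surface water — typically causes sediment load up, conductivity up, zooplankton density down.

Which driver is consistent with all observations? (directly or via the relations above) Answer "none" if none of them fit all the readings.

Testing each hypothesis:
(A) invasive grazer introduction — fish kill events +; sediment load up +; conductivity down +; zooplankton density down -; dissolved oxygen up +; macroinvertebrate diversity down +
(B) overfishing of top predator — accounts for every observation (sediment load up through conductivity down → sediment load up)
(C) agricultural runoff — fish kill events -; sediment load up +; conductivity down +; zooplankton density down +; dissolved oxygen up +; macroinvertebrate diversity down +
(D) warming surface water — fish kill events -; sediment load up +; conductivity down -; zooplankton density down +; dissolved oxygen up -; macroinvertebrate diversity down -
Only (B) is consistent with every observation.

B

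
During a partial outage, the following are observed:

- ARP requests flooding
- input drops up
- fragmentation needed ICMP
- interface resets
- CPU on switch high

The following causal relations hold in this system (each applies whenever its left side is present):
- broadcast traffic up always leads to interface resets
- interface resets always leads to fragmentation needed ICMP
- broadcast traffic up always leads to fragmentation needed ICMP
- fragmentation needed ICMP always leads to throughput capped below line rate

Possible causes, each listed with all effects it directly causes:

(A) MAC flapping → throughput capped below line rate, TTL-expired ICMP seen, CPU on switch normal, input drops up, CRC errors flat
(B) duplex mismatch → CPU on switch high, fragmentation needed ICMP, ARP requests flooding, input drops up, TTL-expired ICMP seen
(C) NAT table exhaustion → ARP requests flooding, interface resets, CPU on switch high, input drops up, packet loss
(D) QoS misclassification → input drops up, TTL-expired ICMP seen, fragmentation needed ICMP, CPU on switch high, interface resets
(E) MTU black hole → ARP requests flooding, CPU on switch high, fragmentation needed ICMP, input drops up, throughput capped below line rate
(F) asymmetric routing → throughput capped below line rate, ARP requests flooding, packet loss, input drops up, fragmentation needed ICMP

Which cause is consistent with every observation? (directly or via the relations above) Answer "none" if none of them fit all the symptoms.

C

Checking each candidate against the observations:
(A) MAC flapping — fails on ARP requests flooding, fragmentation needed ICMP, interface resets, CPU on switch high (predicts CPU on switch normal, not CPU on switch high)
(B) duplex mismatch — does not account for interface resets
(C) NAT table exhaustion — accounts for every observation (fragmentation needed ICMP by interface resets → fragmentation needed ICMP)
(D) QoS misclassification — does not account for ARP requests flooding
(E) MTU black hole — ARP requests flooding yes; input drops up yes; fragmentation needed ICMP yes; interface resets NO; CPU on switch high yes
(F) asymmetric routing — ARP requests flooding yes; input drops up yes; fragmentation needed ICMP yes; interface resets NO; CPU on switch high NO
(C) is the only candidate with no mismatches.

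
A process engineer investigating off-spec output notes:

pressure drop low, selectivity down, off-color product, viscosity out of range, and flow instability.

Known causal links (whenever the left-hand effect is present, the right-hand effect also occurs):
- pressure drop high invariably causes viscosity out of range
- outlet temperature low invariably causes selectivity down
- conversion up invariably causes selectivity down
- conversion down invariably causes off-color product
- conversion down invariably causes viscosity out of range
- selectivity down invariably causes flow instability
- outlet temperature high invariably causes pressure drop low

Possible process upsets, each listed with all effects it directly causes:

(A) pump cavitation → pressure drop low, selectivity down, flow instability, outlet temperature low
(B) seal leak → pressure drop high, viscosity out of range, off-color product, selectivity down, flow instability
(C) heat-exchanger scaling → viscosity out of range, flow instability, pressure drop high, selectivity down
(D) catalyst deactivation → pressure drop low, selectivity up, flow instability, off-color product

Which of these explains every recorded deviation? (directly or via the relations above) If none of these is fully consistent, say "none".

Per-candidate check:
(A) pump cavitation — does not account for off-color product, viscosity out of range
(B) seal leak — pressure drop low -; selectivity down +; off-color product +; viscosity out of range +; flow instability +
(C) heat-exchanger scaling — pressure drop low -; selectivity down +; off-color product -; viscosity out of range +; flow instability +
(D) catalyst deactivation — pressure drop low +; selectivity down -; off-color product +; viscosity out of range -; flow instability +
Every candidate fails on at least one observation.

none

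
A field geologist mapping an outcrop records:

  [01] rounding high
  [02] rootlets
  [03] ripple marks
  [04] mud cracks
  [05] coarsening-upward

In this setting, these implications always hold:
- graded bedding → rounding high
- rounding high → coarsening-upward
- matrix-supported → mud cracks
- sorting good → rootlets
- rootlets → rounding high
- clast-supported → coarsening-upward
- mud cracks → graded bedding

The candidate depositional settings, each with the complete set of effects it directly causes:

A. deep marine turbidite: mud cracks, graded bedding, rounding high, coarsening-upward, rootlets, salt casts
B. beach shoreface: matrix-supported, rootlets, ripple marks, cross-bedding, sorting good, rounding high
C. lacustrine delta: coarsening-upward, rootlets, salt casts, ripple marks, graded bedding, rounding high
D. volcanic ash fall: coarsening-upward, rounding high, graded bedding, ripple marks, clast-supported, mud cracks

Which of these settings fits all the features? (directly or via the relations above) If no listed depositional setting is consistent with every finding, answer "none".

For each candidate, compare predicted effects to what was observed:
(A) deep marine turbidite — rounding high match; rootlets match; ripple marks miss; mud cracks match; coarsening-upward match
(B) beach shoreface — accounts for every observation (mud cracks via matrix-supported → mud cracks)
(C) lacustrine delta — does not account for mud cracks
(D) volcanic ash fall — rounding high match; rootlets miss; ripple marks match; mud cracks match; coarsening-upward match
(B) alone accounts for all the evidence.

B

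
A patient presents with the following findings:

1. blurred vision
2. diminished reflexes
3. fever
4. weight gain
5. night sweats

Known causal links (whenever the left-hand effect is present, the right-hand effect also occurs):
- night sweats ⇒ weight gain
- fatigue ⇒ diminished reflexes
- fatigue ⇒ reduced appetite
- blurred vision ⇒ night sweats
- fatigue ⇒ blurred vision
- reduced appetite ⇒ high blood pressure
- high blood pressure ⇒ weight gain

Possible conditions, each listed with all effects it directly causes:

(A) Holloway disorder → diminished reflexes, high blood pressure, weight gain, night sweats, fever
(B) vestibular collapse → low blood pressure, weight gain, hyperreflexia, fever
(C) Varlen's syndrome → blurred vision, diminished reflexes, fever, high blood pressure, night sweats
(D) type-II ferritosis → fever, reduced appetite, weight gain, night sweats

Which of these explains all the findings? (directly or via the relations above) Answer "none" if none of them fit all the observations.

C

Per-candidate check:
(A) Holloway disorder — blurred vision miss; diminished reflexes match; fever match; weight gain match; night sweats match
(B) vestibular collapse — blurred vision miss; diminished reflexes miss; fever match; weight gain match; night sweats miss
(C) Varlen's syndrome — accounts for every observation (weight gain through high blood pressure → weight gain)
(D) type-II ferritosis — blurred vision miss; diminished reflexes miss; fever match; weight gain match; night sweats match
(C) is the only candidate with no mismatches.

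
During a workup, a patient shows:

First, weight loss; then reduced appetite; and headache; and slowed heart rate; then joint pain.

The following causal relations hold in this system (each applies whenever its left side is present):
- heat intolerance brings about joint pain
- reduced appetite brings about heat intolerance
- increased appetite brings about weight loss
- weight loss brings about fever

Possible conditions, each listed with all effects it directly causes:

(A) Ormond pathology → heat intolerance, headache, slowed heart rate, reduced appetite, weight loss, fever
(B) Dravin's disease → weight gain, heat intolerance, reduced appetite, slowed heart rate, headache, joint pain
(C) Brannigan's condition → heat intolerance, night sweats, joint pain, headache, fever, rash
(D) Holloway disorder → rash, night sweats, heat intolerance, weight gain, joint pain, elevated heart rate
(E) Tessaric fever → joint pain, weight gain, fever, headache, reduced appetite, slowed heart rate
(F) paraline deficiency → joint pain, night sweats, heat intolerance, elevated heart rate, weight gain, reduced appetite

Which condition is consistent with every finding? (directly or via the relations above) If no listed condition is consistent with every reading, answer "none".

Testing each hypothesis:
(A) Ormond pathology — accounts for every observation (joint pain via heat intolerance → joint pain)
(B) Dravin's disease — fails on weight loss (predicts weight gain, not weight loss)
(C) Brannigan's condition — weight loss ✗; reduced appetite ✗; headache ✓; slowed heart rate ✗; joint pain ✓
(D) Holloway disorder — fails on weight loss, reduced appetite, headache, slowed heart rate (predicts weight gain, not weight loss; predicts elevated heart rate, not slowed heart rate)
(E) Tessaric fever — weight loss ✗; reduced appetite ✓; headache ✓; slowed heart rate ✓; joint pain ✓
(F) paraline deficiency — weight loss ✗; reduced appetite ✓; headache ✗; slowed heart rate ✗; joint pain ✓
Only (A) is consistent with every observation.

A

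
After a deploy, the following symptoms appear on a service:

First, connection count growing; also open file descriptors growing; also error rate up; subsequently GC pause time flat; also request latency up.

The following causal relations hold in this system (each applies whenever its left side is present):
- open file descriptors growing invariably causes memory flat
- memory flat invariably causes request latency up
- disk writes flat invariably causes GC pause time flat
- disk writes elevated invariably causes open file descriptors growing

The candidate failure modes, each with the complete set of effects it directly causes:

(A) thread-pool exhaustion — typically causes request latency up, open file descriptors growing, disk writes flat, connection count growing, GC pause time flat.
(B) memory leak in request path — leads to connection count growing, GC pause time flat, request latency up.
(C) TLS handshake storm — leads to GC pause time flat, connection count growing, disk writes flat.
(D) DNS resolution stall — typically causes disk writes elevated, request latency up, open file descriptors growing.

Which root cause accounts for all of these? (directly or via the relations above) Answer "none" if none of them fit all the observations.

For each candidate, compare predicted effects to what was observed:
(A) thread-pool exhaustion — does not account for error rate up
(B) memory leak in request path — does not account for open file descriptors growing, error rate up
(C) TLS handshake storm — does not account for open file descriptors growing, error rate up, request latency up
(D) DNS resolution stall — connection count growing -; open file descriptors growing +; error rate up -; GC pause time flat -; request latency up +
No candidate is consistent with all observations.

none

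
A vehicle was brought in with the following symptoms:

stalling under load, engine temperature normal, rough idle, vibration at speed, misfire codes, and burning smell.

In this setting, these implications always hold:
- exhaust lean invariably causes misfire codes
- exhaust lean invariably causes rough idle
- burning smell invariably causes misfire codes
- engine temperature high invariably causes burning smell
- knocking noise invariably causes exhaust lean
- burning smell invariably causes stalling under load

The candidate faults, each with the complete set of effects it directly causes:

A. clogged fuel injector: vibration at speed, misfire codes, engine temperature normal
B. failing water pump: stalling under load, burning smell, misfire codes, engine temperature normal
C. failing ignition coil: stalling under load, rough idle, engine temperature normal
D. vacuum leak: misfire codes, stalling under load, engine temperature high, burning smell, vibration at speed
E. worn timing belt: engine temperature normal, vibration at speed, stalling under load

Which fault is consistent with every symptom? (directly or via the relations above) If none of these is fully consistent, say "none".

For each candidate, compare predicted effects to what was observed:
(A) clogged fuel injector — stalling under load ✗; engine temperature normal ✓; rough idle ✗; vibration at speed ✓; misfire codes ✓; burning smell ✗
(B) failing water pump — stalling under load ✓; engine temperature normal ✓; rough idle ✗; vibration at speed ✗; misfire codes ✓; burning smell ✓
(C) failing ignition coil — does not account for vibration at speed, misfire codes, burning smell
(D) vacuum leak — stalling under load ✓; engine temperature normal ✗; rough idle ✗; vibration at speed ✓; misfire codes ✓; burning smell ✓
(E) worn timing belt — does not account for rough idle, misfire codes, burning smell
No candidate is consistent with all observations.

none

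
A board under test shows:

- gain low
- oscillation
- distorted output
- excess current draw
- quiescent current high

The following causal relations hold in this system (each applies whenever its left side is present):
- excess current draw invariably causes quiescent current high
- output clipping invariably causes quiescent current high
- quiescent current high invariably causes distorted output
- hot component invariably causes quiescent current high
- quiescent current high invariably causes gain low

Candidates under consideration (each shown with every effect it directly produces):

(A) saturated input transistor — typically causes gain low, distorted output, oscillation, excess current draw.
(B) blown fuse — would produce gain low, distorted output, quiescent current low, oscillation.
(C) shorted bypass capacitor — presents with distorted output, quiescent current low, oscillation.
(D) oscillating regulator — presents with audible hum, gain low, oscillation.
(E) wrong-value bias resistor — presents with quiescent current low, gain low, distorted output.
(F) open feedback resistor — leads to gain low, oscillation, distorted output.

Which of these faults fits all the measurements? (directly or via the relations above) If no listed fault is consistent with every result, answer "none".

Per-candidate check:
(A) saturated input transistor — gain low yes; oscillation yes; distorted output yes; excess current draw yes; quiescent current high yes (by excess current draw → quiescent current high)
(B) blown fuse — fails on excess current draw, quiescent current high (predicts quiescent current low, not quiescent current high)
(C) shorted bypass capacitor — fails on gain low, excess current draw, quiescent current high (predicts quiescent current low, not quiescent current high)
(D) oscillating regulator — does not account for distorted output, excess current draw, quiescent current high
(E) wrong-value bias resistor — fails on oscillation, excess current draw, quiescent current high (predicts quiescent current low, not quiescent current high)
(F) open feedback resistor — gain low yes; oscillation yes; distorted output yes; excess current draw NO; quiescent current high NO
(A) is the only candidate with no mismatches.

A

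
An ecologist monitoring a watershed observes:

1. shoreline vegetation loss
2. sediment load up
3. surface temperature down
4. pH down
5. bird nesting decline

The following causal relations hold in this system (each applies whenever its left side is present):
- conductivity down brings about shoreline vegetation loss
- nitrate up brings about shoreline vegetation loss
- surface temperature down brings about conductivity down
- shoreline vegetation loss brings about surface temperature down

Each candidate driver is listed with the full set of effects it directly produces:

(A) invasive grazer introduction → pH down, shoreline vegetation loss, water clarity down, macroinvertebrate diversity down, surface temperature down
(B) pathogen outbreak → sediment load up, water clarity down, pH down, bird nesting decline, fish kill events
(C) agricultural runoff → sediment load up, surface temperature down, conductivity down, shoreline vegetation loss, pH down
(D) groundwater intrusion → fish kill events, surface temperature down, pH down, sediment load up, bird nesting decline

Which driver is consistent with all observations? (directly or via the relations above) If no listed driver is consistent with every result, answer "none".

Per-candidate check:
(A) invasive grazer introduction — does not account for sediment load up, bird nesting decline
(B) pathogen outbreak — does not account for shoreline vegetation loss, surface temperature down
(C) agricultural runoff — shoreline vegetation loss +; sediment load up +; surface temperature down +; pH down +; bird nesting decline -
(D) groundwater intrusion — shoreline vegetation loss + (via surface temperature down → conductivity down → shoreline vegetation loss); sediment load up +; surface temperature down +; pH down +; bird nesting decline +
Only (D) is consistent with every observation.

D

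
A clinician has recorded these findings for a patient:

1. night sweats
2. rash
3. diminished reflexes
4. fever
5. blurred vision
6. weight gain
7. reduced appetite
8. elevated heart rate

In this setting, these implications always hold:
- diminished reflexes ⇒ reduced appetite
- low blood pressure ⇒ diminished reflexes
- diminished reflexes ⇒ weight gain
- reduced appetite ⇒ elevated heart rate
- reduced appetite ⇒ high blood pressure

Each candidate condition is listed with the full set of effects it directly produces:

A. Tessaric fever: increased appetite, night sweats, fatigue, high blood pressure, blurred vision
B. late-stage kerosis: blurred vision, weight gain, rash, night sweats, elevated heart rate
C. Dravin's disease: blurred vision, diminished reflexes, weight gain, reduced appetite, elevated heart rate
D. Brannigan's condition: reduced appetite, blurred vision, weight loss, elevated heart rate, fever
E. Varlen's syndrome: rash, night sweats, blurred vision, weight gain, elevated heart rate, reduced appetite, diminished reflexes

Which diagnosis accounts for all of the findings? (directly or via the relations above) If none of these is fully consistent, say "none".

none

Per-candidate check:
(A) Tessaric fever — night sweats match; rash miss; diminished reflexes miss; fever miss; blurred vision match; weight gain miss; reduced appetite miss; elevated heart rate miss
(B) late-stage kerosis — does not account for diminished reflexes, fever, reduced appetite
(C) Dravin's disease — night sweats miss; rash miss; diminished reflexes match; fever miss; blurred vision match; weight gain match; reduced appetite match; elevated heart rate match
(D) Brannigan's condition — fails on night sweats, rash, diminished reflexes, weight gain (predicts weight loss, not weight gain)
(E) Varlen's syndrome — does not account for fever
Every candidate fails on at least one observation.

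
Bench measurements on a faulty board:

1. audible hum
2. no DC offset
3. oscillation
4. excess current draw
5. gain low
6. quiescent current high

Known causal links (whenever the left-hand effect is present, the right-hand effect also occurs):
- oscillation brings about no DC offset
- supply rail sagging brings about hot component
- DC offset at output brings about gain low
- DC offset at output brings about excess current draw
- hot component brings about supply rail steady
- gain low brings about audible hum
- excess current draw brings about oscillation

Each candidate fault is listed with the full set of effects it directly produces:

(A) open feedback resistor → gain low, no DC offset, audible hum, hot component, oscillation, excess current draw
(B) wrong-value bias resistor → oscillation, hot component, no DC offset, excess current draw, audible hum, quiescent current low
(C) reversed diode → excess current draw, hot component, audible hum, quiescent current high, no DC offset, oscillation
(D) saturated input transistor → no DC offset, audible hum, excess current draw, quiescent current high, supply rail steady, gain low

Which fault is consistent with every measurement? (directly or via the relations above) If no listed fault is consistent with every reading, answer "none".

D

Checking each candidate against the observations:
(A) open feedback resistor — audible hum yes; no DC offset yes; oscillation yes; excess current draw yes; gain low yes; quiescent current high NO
(B) wrong-value bias resistor — fails on gain low, quiescent current high (predicts quiescent current low, not quiescent current high)
(C) reversed diode — audible hum yes; no DC offset yes; oscillation yes; excess current draw yes; gain low NO; quiescent current high yes
(D) saturated input transistor — accounts for every observation (oscillation by excess current draw → oscillation)
(D) is the only candidate with no mismatches.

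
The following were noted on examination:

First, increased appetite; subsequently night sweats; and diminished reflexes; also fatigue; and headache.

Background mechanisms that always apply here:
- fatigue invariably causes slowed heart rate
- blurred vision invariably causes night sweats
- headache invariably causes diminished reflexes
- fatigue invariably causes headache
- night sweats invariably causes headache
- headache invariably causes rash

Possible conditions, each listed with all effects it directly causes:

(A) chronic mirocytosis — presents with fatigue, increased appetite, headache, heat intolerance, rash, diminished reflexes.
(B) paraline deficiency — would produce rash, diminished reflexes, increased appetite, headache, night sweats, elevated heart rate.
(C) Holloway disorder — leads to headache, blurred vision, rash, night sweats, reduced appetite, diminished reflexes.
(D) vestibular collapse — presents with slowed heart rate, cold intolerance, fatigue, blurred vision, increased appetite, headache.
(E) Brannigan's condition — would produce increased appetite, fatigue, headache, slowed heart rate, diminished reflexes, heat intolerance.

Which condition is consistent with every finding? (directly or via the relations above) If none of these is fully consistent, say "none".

Testing each hypothesis:
(A) chronic mirocytosis — increased appetite ✓; night sweats ✗; diminished reflexes ✓; fatigue ✓; headache ✓
(B) paraline deficiency — does not account for fatigue
(C) Holloway disorder — fails on increased appetite, fatigue (predicts reduced appetite, not increased appetite)
(D) vestibular collapse — accounts for every observation (night sweats through blurred vision → night sweats)
(E) Brannigan's condition — increased appetite ✓; night sweats ✗; diminished reflexes ✓; fatigue ✓; headache ✓
(D) alone accounts for all the evidence.

D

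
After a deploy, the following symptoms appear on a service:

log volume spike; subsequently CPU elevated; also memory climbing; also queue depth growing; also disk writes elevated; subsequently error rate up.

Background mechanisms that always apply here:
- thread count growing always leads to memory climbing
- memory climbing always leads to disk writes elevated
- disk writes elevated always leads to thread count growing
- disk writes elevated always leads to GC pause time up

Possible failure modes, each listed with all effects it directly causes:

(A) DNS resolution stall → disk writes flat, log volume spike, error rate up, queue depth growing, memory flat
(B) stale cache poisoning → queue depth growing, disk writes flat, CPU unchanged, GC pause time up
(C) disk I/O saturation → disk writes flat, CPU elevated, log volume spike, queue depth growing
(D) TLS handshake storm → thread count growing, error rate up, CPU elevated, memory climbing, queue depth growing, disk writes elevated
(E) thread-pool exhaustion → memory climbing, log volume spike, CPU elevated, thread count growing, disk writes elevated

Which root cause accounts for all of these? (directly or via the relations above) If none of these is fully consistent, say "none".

none

For each candidate, compare predicted effects to what was observed:
(A) DNS resolution stall — fails on CPU elevated, memory climbing, disk writes elevated (predicts memory flat, not memory climbing; predicts disk writes flat, not disk writes elevated)
(B) stale cache poisoning — fails on log volume spike, CPU elevated, memory climbing, disk writes elevated, error rate up (predicts CPU unchanged, not CPU elevated; predicts disk writes flat, not disk writes elevated)
(C) disk I/O saturation — fails on memory climbing, disk writes elevated, error rate up (predicts disk writes flat, not disk writes elevated)
(D) TLS handshake storm — does not account for log volume spike
(E) thread-pool exhaustion — log volume spike yes; CPU elevated yes; memory climbing yes; queue depth growing NO; disk writes elevated yes; error rate up NO
No candidate is consistent with all observations.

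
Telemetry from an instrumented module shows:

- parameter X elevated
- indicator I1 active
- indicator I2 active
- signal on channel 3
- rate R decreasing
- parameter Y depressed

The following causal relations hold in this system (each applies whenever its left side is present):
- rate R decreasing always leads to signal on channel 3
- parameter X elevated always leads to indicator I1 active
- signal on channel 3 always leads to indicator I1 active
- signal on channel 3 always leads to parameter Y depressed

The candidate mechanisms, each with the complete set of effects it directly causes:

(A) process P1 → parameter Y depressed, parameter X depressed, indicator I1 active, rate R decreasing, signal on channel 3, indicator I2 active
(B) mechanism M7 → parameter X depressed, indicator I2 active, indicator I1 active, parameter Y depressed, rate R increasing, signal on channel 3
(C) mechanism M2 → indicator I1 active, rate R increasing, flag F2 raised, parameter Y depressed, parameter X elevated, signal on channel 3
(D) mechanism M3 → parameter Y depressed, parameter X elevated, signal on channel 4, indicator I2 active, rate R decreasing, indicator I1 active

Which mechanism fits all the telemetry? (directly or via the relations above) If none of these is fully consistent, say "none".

D

Per-candidate check:
(A) process P1 — parameter X elevated -; indicator I1 active +; indicator I2 active +; signal on channel 3 +; rate R decreasing +; parameter Y depressed +
(B) mechanism M7 — fails on parameter X elevated, rate R decreasing (predicts parameter X depressed, not parameter X elevated; predicts rate R increasing, not rate R decreasing)
(C) mechanism M2 — parameter X elevated +; indicator I1 active +; indicator I2 active -; signal on channel 3 +; rate R decreasing -; parameter Y depressed +
(D) mechanism M3 — parameter X elevated +; indicator I1 active +; indicator I2 active +; signal on channel 3 + (by rate R decreasing → signal on channel 3); rate R decreasing +; parameter Y depressed +
(D) alone accounts for all the evidence.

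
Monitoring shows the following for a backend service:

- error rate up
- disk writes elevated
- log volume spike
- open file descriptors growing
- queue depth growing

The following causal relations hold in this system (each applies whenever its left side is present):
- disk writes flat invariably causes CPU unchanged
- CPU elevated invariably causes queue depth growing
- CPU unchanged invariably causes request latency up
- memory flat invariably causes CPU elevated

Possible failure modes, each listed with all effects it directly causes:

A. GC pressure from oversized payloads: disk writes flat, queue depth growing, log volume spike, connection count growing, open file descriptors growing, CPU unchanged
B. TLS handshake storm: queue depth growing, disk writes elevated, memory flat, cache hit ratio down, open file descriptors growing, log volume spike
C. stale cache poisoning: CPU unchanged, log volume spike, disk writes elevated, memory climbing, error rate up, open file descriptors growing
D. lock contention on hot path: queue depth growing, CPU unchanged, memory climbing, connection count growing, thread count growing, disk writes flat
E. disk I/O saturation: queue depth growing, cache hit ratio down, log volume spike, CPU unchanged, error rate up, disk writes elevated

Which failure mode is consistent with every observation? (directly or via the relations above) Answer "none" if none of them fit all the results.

For each candidate, compare predicted effects to what was observed:
(A) GC pressure from oversized payloads — error rate up -; disk writes elevated -; log volume spike +; open file descriptors growing +; queue depth growing +
(B) TLS handshake storm — error rate up -; disk writes elevated +; log volume spike +; open file descriptors growing +; queue depth growing +
(C) stale cache poisoning — error rate up +; disk writes elevated +; log volume spike +; open file descriptors growing +; queue depth growing -
(D) lock contention on hot path — fails on error rate up, disk writes elevated, log volume spike, open file descriptors growing (predicts disk writes flat, not disk writes elevated)
(E) disk I/O saturation — error rate up +; disk writes elevated +; log volume spike +; open file descriptors growing -; queue depth growing +
No candidate is consistent with all observations.

none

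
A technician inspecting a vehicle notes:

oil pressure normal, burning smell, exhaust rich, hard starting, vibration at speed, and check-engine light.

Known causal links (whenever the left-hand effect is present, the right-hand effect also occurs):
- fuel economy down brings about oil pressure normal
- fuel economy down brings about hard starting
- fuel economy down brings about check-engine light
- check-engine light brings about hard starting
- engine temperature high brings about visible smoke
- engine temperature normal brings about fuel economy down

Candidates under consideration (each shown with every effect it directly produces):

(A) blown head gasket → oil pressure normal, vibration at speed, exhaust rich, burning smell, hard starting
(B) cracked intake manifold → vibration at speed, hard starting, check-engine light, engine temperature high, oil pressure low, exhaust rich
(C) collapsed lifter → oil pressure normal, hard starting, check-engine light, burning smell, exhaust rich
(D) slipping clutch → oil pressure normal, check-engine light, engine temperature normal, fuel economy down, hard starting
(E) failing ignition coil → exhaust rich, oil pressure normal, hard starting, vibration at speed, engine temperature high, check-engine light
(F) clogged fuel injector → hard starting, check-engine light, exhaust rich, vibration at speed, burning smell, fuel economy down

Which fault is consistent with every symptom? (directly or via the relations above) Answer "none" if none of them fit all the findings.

F

Checking each candidate against the observations:
(A) blown head gasket — does not account for check-engine light
(B) cracked intake manifold — fails on oil pressure normal, burning smell (predicts oil pressure low, not oil pressure normal)
(C) collapsed lifter — oil pressure normal yes; burning smell yes; exhaust rich yes; hard starting yes; vibration at speed NO; check-engine light yes
(D) slipping clutch — oil pressure normal yes; burning smell NO; exhaust rich NO; hard starting yes; vibration at speed NO; check-engine light yes
(E) failing ignition coil — oil pressure normal yes; burning smell NO; exhaust rich yes; hard starting yes; vibration at speed yes; check-engine light yes
(F) clogged fuel injector — accounts for every observation (oil pressure normal through fuel economy down → oil pressure normal)
Only (F) is consistent with every observation.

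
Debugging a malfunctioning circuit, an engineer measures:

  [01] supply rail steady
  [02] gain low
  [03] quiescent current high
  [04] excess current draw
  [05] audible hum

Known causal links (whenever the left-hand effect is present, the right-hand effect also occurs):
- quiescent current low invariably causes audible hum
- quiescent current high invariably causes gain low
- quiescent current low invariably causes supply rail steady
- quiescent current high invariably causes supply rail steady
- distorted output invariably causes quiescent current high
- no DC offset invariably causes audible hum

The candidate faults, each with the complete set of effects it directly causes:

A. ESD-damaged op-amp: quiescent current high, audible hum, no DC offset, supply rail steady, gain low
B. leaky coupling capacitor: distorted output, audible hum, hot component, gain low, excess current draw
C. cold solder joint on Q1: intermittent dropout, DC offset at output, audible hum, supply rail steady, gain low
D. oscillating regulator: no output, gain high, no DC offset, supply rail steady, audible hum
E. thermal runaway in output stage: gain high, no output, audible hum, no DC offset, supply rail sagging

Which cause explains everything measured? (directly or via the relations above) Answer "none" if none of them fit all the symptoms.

Testing each hypothesis:
(A) ESD-damaged op-amp — supply rail steady yes; gain low yes; quiescent current high yes; excess current draw NO; audible hum yes
(B) leaky coupling capacitor — supply rail steady yes (via distorted output → quiescent current high → supply rail steady); gain low yes; quiescent current high yes (via distorted output → quiescent current high); excess current draw yes; audible hum yes
(C) cold solder joint on Q1 — does not account for quiescent current high, excess current draw
(D) oscillating regulator — supply rail steady yes; gain low NO; quiescent current high NO; excess current draw NO; audible hum yes
(E) thermal runaway in output stage — supply rail steady NO; gain low NO; quiescent current high NO; excess current draw NO; audible hum yes
(B) alone accounts for all the evidence.

B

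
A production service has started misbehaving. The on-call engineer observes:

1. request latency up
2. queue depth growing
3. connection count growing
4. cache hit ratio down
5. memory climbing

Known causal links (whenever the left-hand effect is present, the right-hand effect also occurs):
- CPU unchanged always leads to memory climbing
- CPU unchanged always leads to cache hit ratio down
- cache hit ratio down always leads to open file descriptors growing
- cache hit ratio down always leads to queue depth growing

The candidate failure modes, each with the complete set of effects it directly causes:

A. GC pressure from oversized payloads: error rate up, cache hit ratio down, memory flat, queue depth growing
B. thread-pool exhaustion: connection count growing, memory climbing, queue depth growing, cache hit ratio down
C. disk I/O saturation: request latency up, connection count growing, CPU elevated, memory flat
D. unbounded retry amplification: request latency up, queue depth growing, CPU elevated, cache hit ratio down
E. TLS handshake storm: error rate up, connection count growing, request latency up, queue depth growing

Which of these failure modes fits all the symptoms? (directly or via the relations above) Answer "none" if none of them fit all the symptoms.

Checking each candidate against the observations:
(A) GC pressure from oversized payloads — request latency up NO; queue depth growing yes; connection count growing NO; cache hit ratio down yes; memory climbing NO
(B) thread-pool exhaustion — request latency up NO; queue depth growing yes; connection count growing yes; cache hit ratio down yes; memory climbing yes
(C) disk I/O saturation — fails on queue depth growing, cache hit ratio down, memory climbing (predicts memory flat, not memory climbing)
(D) unbounded retry amplification — request latency up yes; queue depth growing yes; connection count growing NO; cache hit ratio down yes; memory climbing NO
(E) TLS handshake storm — request latency up yes; queue depth growing yes; connection count growing yes; cache hit ratio down NO; memory climbing NO
Every candidate fails on at least one observation.

none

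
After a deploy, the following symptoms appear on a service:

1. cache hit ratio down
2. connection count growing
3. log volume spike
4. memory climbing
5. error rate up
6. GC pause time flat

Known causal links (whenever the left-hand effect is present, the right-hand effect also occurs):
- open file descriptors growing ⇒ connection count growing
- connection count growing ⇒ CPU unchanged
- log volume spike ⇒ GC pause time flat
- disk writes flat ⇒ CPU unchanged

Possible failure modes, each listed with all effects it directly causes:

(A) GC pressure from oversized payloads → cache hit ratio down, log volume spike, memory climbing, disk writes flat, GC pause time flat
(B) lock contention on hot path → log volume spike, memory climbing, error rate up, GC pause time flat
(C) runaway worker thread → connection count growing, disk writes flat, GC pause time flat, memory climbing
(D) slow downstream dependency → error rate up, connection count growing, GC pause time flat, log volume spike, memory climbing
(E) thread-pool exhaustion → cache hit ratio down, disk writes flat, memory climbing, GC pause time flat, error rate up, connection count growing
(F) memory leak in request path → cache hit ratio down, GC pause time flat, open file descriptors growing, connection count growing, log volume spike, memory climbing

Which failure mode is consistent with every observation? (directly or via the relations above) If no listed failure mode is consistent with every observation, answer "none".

For each candidate, compare predicted effects to what was observed:
(A) GC pressure from oversized payloads — does not account for connection count growing, error rate up
(B) lock contention on hot path — cache hit ratio down ✗; connection count growing ✗; log volume spike ✓; memory climbing ✓; error rate up ✓; GC pause time flat ✓
(C) runaway worker thread — cache hit ratio down ✗; connection count growing ✓; log volume spike ✗; memory climbing ✓; error rate up ✗; GC pause time flat ✓
(D) slow downstream dependency — does not account for cache hit ratio down
(E) thread-pool exhaustion — cache hit ratio down ✓; connection count growing ✓; log volume spike ✗; memory climbing ✓; error rate up ✓; GC pause time flat ✓
(F) memory leak in request path — does not account for error rate up
Every candidate fails on at least one observation.

none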